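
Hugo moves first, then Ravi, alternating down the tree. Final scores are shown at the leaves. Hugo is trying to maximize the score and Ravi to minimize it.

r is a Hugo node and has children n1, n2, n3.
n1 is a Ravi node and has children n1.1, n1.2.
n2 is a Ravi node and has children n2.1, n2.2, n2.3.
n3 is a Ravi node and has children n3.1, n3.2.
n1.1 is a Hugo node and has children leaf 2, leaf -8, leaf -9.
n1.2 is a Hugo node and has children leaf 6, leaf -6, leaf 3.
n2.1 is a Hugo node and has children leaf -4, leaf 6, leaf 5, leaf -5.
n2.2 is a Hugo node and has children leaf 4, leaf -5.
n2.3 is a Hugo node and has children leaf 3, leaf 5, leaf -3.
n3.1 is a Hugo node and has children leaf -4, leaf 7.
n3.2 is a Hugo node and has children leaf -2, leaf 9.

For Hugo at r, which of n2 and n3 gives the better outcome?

n3

n2.1 (Hugo): max(-4, 6, 5, -5) = 6
n2.2 (Hugo): max(4, -5) = 4
n2.3 (Hugo): max(3, 5, -3) = 5
n2 (Ravi): min(6, 4, 5) = 4
n3.1 (Hugo): max(-4, 7) = 7
n3.2 (Hugo): max(-2, 9) = 9
n3 (Ravi): min(7, 9) = 7
Hugo prefers the higher value; n2=4, n3=7. n3 is better since 7 > 4.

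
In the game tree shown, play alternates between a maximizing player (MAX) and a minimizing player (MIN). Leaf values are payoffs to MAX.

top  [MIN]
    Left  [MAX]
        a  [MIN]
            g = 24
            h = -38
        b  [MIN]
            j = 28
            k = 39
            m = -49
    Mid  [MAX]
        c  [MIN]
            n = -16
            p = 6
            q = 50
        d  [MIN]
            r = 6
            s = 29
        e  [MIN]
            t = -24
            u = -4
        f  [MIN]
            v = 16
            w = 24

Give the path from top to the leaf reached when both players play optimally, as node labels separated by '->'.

top -> Left -> a -> h

a (MIN): min(24, -38) = -38
b (MIN): min(28, 39, -49) = -49
Left (MAX): max(-38, -49) = -38
c (MIN): min(-16, 6, 50) = -16
d (MIN): min(6, 29) = 6
e (MIN): min(-24, -4) = -24
f (MIN): min(16, 24) = 16
Mid (MAX): max(-16, 6, -24, 16) = 16
top (MIN): min(-38, 16) = -38
At top, MIN picks Left (lowest: -38).
At Left, MAX picks a (highest: -38).
At a, MIN picks h (lowest: -38).
Terminal value -38.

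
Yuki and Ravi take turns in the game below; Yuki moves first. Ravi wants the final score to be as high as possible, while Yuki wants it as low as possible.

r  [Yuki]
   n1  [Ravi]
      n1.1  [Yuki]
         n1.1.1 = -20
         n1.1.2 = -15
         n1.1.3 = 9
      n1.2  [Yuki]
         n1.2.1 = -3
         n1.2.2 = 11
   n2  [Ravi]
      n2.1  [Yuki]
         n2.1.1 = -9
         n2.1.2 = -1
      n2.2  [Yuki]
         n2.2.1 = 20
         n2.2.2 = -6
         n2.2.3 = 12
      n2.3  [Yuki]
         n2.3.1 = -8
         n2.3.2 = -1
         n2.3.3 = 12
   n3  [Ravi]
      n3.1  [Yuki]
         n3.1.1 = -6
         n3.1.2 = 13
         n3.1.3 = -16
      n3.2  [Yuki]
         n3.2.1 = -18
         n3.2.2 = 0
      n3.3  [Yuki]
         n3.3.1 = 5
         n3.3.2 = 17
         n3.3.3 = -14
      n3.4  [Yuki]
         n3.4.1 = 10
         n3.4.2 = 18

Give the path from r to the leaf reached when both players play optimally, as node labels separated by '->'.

n1.1 (Yuki): min(-20, -15, 9) = -20
n1.2 (Yuki): min(-3, 11) = -3
n1 (Ravi): max(-20, -3) = -3
n2.1 (Yuki): min(-9, -1) = -9
n2.2 (Yuki): min(20, -6, 12) = -6
n2.3 (Yuki): min(-8, -1, 12) = -8
n2 (Ravi): max(-9, -6, -8) = -6
n3.1 (Yuki): min(-6, 13, -16) = -16
n3.2 (Yuki): min(-18, 0) = -18
n3.3 (Yuki): min(5, 17, -14) = -14
n3.4 (Yuki): min(10, 18) = 10
n3 (Ravi): max(-16, -18, -14, 10) = 10
r (Yuki): min(-3, -6, 10) = -6
At r, Yuki picks n2 (lowest: -6).
At n2, Ravi picks n2.2 (highest: -6).
At n2.2, Yuki picks n2.2.2 (lowest: -6).
Terminal value -6.

r -> n2 -> n2.2 -> n2.2.2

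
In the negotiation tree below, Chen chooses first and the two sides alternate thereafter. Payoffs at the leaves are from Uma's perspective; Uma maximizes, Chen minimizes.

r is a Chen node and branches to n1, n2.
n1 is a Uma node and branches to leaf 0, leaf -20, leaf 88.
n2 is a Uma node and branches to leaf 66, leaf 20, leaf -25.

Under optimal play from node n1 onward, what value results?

n1 (Uma): max(0, -20, 88) = 88

88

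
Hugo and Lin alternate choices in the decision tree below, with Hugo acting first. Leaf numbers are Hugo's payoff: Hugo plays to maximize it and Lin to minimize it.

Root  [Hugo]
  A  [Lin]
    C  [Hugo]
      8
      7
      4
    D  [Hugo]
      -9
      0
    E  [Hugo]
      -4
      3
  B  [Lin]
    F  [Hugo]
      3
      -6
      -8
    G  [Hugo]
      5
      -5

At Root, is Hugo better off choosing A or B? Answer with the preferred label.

B

C (Hugo): max(8, 7, 4) = 8
D (Hugo): max(-9, 0) = 0
E (Hugo): max(-4, 3) = 3
A (Lin): min(8, 0, 3) = 0
F (Hugo): max(3, -6, -8) = 3
G (Hugo): max(5, -5) = 5
B (Lin): min(3, 5) = 3
Hugo prefers the higher value; A=0, B=3. B is better since 3 > 0.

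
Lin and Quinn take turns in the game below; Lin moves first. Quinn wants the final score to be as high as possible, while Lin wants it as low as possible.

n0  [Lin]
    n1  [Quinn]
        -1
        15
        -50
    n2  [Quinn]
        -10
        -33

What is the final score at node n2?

n2 (Quinn): max(-10, -33) = -10

-10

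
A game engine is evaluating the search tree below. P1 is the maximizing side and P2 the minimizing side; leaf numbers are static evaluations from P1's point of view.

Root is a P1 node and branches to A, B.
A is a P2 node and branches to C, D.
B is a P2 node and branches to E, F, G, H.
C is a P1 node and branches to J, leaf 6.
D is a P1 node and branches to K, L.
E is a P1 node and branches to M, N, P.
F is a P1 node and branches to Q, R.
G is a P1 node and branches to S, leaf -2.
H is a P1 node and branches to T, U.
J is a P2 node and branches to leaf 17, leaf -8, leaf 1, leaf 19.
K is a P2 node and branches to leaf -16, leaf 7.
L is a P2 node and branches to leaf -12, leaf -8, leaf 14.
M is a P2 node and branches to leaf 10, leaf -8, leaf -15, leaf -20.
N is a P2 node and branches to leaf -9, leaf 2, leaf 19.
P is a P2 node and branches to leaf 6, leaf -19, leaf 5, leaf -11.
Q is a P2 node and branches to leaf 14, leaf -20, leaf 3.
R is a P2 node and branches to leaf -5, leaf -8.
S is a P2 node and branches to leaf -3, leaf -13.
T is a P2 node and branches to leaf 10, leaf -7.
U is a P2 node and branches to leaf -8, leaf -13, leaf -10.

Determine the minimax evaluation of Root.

-9

J (P2): min(17, -8, 1, 19) = -8
C (P1): max(-8, 6) = 6
K (P2): min(-16, 7) = -16
L (P2): min(-12, -8, 14) = -12
D (P1): max(-16, -12) = -12
A (P2): min(6, -12) = -12
M (P2): min(10, -8, -15, -20) = -20
N (P2): min(-9, 2, 19) = -9
P (P2): min(6, -19, 5, -11) = -19
E (P1): max(-20, -9, -19) = -9
Q (P2): min(14, -20, 3) = -20
R (P2): min(-5, -8) = -8
F (P1): max(-20, -8) = -8
S (P2): min(-3, -13) = -13
G (P1): max(-13, -2) = -2
T (P2): min(10, -7) = -7
U (P2): min(-8, -13, -10) = -13
H (P1): max(-7, -13) = -7
B (P2): min(-9, -8, -2, -7) = -9
Root (P1): max(-12, -9) = -9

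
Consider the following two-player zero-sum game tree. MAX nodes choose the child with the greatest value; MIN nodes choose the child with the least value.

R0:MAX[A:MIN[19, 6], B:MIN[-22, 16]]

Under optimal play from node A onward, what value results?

A (MIN): min(19, 6) = 6

6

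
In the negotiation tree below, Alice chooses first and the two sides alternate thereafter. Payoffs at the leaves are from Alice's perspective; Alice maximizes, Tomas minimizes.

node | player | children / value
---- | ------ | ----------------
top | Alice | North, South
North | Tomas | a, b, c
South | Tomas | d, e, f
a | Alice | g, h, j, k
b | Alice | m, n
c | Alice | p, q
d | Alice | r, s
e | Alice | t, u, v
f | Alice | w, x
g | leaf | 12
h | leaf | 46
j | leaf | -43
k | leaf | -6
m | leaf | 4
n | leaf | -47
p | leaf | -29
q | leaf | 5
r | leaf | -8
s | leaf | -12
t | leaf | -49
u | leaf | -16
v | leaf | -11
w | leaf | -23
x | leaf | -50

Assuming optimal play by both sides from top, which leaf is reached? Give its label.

a (Alice): max(12, 46, -43, -6) = 46
b (Alice): max(4, -47) = 4
c (Alice): max(-29, 5) = 5
North (Tomas): min(46, 4, 5) = 4
d (Alice): max(-8, -12) = -8
e (Alice): max(-49, -16, -11) = -11
f (Alice): max(-23, -50) = -23
South (Tomas): min(-8, -11, -23) = -23
top (Alice): max(4, -23) = 4
At top, Alice picks North (highest: 4).
At North, Tomas picks b (lowest: 4).
At b, Alice picks m (highest: 4).
Terminal value 4.

m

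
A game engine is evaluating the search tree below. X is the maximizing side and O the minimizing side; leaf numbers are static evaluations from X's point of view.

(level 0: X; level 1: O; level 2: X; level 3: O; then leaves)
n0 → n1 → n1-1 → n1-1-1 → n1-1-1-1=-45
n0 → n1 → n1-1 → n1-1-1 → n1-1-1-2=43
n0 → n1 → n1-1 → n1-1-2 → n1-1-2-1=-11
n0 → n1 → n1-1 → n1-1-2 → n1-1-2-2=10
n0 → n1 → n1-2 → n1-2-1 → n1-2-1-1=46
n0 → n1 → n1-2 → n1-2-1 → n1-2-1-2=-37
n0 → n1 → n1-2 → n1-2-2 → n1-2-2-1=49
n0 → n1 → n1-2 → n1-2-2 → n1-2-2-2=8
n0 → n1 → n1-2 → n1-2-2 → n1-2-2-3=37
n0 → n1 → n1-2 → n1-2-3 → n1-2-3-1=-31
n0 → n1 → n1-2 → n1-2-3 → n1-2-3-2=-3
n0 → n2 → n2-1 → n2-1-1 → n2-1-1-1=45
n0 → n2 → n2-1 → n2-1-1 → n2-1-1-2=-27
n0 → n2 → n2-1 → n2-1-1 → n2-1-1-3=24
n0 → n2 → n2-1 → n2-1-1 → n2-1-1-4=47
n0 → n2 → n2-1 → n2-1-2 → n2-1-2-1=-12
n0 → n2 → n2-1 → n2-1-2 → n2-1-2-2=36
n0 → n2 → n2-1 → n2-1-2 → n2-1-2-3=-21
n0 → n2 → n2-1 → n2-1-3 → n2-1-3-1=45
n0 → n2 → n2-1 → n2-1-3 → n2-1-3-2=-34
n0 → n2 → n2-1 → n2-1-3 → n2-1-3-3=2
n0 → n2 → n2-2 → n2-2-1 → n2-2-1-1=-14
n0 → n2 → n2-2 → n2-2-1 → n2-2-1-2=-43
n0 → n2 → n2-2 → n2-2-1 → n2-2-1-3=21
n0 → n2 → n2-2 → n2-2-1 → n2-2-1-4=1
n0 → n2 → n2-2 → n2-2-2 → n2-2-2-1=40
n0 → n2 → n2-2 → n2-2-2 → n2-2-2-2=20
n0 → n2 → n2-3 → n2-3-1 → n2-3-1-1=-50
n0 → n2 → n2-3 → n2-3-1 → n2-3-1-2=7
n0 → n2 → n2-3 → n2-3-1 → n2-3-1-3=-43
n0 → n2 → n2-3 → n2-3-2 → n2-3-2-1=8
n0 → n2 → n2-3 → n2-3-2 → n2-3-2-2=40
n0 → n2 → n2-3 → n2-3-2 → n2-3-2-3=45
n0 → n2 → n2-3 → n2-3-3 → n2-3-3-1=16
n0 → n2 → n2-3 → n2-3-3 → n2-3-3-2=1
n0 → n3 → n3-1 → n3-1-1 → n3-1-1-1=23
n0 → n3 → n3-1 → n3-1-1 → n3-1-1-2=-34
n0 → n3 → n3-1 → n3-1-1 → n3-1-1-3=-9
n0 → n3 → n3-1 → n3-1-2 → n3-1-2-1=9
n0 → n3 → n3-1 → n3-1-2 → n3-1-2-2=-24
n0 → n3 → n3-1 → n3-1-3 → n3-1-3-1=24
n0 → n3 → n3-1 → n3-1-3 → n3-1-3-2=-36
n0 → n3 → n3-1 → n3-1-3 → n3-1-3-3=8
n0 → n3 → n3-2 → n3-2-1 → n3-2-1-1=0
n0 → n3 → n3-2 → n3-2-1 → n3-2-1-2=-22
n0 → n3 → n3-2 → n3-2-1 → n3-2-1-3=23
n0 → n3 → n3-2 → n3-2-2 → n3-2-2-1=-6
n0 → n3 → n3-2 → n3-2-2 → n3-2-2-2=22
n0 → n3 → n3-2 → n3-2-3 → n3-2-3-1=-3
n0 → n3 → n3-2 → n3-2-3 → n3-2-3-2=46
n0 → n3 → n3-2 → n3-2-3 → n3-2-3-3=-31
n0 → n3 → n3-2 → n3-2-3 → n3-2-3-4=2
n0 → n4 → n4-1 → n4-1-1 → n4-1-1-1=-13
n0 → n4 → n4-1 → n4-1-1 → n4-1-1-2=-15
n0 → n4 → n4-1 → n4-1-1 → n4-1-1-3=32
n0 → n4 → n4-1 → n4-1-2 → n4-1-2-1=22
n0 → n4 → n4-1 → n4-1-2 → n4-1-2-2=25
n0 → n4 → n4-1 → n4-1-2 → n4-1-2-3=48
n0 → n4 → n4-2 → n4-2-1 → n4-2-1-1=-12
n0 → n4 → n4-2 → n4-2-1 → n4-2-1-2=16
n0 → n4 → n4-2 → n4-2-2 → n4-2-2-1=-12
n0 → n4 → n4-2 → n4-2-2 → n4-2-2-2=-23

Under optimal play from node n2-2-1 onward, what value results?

n2-2-1 (O): min(-14, -43, 21, 1) = -43

-43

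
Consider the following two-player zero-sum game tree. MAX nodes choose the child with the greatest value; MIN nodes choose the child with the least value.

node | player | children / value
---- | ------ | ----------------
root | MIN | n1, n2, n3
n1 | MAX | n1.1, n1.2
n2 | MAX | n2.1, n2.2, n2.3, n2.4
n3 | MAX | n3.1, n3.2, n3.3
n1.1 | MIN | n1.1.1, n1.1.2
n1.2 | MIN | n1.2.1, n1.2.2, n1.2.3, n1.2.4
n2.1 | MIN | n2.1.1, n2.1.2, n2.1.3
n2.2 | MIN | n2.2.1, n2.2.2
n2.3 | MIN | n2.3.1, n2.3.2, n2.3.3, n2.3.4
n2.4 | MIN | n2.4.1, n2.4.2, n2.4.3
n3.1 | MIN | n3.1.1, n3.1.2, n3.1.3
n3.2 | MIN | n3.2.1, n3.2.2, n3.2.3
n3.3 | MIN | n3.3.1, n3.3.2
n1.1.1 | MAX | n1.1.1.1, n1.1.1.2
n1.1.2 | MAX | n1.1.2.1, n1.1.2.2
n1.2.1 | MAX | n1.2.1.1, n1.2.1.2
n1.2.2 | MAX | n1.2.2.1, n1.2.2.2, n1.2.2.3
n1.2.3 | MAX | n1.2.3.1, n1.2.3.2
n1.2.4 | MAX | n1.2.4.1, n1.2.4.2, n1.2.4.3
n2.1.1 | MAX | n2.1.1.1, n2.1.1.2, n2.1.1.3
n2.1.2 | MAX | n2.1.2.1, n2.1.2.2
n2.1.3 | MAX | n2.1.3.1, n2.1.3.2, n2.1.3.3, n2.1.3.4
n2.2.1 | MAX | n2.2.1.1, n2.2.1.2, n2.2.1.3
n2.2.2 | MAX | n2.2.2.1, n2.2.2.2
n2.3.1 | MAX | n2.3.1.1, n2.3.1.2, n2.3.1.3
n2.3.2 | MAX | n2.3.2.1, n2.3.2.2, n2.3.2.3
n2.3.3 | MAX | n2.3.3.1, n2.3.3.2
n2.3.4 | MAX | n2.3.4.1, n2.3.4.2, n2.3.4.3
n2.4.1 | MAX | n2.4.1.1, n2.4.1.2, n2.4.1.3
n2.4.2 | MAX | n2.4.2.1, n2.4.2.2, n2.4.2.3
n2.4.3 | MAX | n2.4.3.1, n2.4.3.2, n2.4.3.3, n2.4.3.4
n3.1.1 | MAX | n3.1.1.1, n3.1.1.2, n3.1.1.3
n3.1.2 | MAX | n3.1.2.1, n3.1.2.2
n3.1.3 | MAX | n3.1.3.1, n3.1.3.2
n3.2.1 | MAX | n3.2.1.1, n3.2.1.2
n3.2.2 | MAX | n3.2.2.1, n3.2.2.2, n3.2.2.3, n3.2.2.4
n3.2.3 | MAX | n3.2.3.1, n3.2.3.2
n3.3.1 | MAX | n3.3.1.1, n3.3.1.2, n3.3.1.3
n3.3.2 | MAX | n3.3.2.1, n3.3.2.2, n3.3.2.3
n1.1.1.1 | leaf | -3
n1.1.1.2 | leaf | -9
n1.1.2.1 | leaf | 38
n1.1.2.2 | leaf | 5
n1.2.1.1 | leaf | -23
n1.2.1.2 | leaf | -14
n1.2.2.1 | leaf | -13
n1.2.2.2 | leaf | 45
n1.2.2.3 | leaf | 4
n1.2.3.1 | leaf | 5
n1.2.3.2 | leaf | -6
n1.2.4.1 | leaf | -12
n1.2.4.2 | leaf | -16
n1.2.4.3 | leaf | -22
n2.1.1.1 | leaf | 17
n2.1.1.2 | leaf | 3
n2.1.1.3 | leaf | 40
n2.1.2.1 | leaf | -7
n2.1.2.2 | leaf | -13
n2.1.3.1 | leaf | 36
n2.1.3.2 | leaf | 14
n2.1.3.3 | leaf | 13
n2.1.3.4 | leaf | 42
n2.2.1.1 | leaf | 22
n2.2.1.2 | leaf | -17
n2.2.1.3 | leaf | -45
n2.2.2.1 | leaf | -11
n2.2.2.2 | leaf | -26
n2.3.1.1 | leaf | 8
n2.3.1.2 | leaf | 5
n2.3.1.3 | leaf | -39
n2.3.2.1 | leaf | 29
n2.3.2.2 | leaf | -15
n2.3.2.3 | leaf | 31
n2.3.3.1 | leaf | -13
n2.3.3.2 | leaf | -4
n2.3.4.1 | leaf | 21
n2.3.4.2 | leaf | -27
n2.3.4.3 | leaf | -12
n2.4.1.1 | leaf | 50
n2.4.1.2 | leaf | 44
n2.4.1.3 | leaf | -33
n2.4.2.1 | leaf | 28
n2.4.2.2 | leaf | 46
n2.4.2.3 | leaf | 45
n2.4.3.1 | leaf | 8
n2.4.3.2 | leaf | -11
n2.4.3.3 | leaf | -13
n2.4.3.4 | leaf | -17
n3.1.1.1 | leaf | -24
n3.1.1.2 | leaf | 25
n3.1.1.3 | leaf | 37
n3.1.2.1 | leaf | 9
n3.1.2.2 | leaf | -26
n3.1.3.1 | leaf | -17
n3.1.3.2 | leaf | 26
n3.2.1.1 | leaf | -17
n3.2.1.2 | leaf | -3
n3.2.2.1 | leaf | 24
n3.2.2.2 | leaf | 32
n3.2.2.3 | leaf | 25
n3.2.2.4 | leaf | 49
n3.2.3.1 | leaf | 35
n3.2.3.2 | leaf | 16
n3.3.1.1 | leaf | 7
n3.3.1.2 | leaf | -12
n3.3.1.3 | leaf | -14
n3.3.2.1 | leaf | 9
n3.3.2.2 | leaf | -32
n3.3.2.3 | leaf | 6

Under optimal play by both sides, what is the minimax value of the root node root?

-3

n1.1.1 (MAX): max(-3, -9) = -3
n1.1.2 (MAX): max(38, 5) = 38
n1.1 (MIN): min(-3, 38) = -3
n1.2.1 (MAX): max(-23, -14) = -14
n1.2.2 (MAX): max(-13, 45, 4) = 45
n1.2.3 (MAX): max(5, -6) = 5
n1.2.4 (MAX): max(-12, -16, -22) = -12
n1.2 (MIN): min(-14, 45, 5, -12) = -14
n1 (MAX): max(-3, -14) = -3
n2.1.1 (MAX): max(17, 3, 40) = 40
n2.1.2 (MAX): max(-7, -13) = -7
n2.1.3 (MAX): max(36, 14, 13, 42) = 42
n2.1 (MIN): min(40, -7, 42) = -7
n2.2.1 (MAX): max(22, -17, -45) = 22
n2.2.2 (MAX): max(-11, -26) = -11
n2.2 (MIN): min(22, -11) = -11
n2.3.1 (MAX): max(8, 5, -39) = 8
n2.3.2 (MAX): max(29, -15, 31) = 31
n2.3.3 (MAX): max(-13, -4) = -4
n2.3.4 (MAX): max(21, -27, -12) = 21
n2.3 (MIN): min(8, 31, -4, 21) = -4
n2.4.1 (MAX): max(50, 44, -33) = 50
n2.4.2 (MAX): max(28, 46, 45) = 46
n2.4.3 (MAX): max(8, -11, -13, -17) = 8
n2.4 (MIN): min(50, 46, 8) = 8
n2 (MAX): max(-7, -11, -4, 8) = 8
n3.1.1 (MAX): max(-24, 25, 37) = 37
n3.1.2 (MAX): max(9, -26) = 9
n3.1.3 (MAX): max(-17, 26) = 26
n3.1 (MIN): min(37, 9, 26) = 9
n3.2.1 (MAX): max(-17, -3) = -3
n3.2.2 (MAX): max(24, 32, 25, 49) = 49
n3.2.3 (MAX): max(35, 16) = 35
n3.2 (MIN): min(-3, 49, 35) = -3
n3.3.1 (MAX): max(7, -12, -14) = 7
n3.3.2 (MAX): max(9, -32, 6) = 9
n3.3 (MIN): min(7, 9) = 7
n3 (MAX): max(9, -3, 7) = 9
root (MIN): min(-3, 8, 9) = -3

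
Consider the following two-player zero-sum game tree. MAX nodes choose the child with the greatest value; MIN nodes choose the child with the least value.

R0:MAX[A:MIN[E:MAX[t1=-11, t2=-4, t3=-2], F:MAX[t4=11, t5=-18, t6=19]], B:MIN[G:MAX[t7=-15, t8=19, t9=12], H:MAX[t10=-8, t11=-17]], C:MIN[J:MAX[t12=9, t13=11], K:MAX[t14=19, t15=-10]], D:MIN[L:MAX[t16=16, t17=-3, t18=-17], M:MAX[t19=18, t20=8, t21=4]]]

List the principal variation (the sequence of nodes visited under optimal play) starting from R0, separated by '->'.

E (MAX): max(-11, -4, -2) = -2
F (MAX): max(11, -18, 19) = 19
A (MIN): min(-2, 19) = -2
G (MAX): max(-15, 19, 12) = 19
H (MAX): max(-8, -17) = -8
B (MIN): min(19, -8) = -8
J (MAX): max(9, 11) = 11
K (MAX): max(19, -10) = 19
C (MIN): min(11, 19) = 11
L (MAX): max(16, -3, -17) = 16
M (MAX): max(18, 8, 4) = 18
D (MIN): min(16, 18) = 16
R0 (MAX): max(-2, -8, 11, 16) = 16
At R0, MAX picks D (highest: 16).
At D, MIN picks L (lowest: 16).
At L, MAX picks t16 (highest: 16).
Terminal value 16.

R0 -> D -> L -> t16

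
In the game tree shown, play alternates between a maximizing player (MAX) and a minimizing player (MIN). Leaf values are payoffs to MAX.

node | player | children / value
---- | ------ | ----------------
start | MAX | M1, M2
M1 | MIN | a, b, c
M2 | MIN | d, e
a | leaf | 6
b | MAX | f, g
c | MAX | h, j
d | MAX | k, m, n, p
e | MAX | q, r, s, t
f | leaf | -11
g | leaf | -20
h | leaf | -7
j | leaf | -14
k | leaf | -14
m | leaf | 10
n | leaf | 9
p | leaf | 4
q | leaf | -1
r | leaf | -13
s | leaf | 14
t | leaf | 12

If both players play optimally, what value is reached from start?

10

b (MAX): max(-11, -20) = -11
c (MAX): max(-7, -14) = -7
M1 (MIN): min(6, -11, -7) = -11
d (MAX): max(-14, 10, 9, 4) = 10
e (MAX): max(-1, -13, 14, 12) = 14
M2 (MIN): min(10, 14) = 10
start (MAX): max(-11, 10) = 10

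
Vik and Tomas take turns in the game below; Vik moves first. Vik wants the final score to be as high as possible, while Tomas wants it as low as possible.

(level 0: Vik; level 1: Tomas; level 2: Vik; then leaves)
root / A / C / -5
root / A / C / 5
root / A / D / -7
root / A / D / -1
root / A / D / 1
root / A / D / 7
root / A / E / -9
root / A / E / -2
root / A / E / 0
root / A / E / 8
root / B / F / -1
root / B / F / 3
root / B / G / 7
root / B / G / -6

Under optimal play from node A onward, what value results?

5

C (Vik): max(-5, 5) = 5
D (Vik): max(-7, -1, 1, 7) = 7
E (Vik): max(-9, -2, 0, 8) = 8
A (Tomas): min(5, 7, 8) = 5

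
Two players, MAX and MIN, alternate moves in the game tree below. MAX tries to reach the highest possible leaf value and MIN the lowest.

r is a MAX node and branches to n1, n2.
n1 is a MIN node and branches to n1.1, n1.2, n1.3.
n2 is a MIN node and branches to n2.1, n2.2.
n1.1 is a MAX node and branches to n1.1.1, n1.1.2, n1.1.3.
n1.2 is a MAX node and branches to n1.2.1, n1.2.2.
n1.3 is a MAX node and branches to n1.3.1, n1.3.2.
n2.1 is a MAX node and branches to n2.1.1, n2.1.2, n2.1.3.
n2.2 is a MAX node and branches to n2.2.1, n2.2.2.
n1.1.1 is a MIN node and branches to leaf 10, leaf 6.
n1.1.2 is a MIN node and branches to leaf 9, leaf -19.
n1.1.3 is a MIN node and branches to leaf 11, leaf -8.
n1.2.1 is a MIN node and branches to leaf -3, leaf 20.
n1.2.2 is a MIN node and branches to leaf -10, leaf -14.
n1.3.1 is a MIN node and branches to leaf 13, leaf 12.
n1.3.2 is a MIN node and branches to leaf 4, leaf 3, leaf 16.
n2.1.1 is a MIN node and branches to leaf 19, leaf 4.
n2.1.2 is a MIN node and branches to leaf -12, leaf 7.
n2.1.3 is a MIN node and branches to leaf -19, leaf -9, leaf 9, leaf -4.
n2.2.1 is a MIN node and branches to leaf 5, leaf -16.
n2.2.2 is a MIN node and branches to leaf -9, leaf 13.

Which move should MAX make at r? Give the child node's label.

n1

n1.1.1 (MIN): min(10, 6) = 6
n1.1.2 (MIN): min(9, -19) = -19
n1.1.3 (MIN): min(11, -8) = -8
n1.1 (MAX): max(6, -19, -8) = 6
n1.2.1 (MIN): min(-3, 20) = -3
n1.2.2 (MIN): min(-10, -14) = -14
n1.2 (MAX): max(-3, -14) = -3
n1.3.1 (MIN): min(13, 12) = 12
n1.3.2 (MIN): min(4, 3, 16) = 3
n1.3 (MAX): max(12, 3) = 12
n1 (MIN): min(6, -3, 12) = -3
n2.1.1 (MIN): min(19, 4) = 4
n2.1.2 (MIN): min(-12, 7) = -12
n2.1.3 (MIN): min(-19, -9, 9, -4) = -19
n2.1 (MAX): max(4, -12, -19) = 4
n2.2.1 (MIN): min(5, -16) = -16
n2.2.2 (MIN): min(-9, 13) = -9
n2.2 (MAX): max(-16, -9) = -9
n2 (MIN): min(4, -9) = -9
r (MAX): max(-3, -9) = -3
MAX at r wants the highest of {n1=-3, n2=-9}, so chooses n1.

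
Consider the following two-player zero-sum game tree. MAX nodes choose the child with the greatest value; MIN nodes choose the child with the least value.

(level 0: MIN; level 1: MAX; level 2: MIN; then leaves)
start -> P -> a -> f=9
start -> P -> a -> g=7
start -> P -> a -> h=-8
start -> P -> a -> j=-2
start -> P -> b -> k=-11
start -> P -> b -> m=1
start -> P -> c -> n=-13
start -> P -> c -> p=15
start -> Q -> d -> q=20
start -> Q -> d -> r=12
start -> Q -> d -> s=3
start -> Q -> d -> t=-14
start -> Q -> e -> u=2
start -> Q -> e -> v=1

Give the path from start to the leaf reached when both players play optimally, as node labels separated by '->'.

start -> P -> a -> h

a (MIN): min(9, 7, -8, -2) = -8
b (MIN): min(-11, 1) = -11
c (MIN): min(-13, 15) = -13
P (MAX): max(-8, -11, -13) = -8
d (MIN): min(20, 12, 3, -14) = -14
e (MIN): min(2, 1) = 1
Q (MAX): max(-14, 1) = 1
start (MIN): min(-8, 1) = -8
At start, MIN picks P (lowest: -8).
At P, MAX picks a (highest: -8).
At a, MIN picks h (lowest: -8).
Terminal value -8.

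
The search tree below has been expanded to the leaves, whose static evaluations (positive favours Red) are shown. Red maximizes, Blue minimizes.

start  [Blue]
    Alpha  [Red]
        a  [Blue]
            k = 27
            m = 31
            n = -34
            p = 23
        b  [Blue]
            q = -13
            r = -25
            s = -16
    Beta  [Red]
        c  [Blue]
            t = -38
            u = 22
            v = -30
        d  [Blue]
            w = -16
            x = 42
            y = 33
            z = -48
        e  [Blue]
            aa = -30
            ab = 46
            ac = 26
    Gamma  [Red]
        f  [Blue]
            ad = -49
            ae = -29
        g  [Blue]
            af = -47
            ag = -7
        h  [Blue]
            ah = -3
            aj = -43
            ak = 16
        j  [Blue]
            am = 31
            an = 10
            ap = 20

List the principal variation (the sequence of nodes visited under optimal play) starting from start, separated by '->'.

start -> Beta -> e -> aa

a (Blue): min(27, 31, -34, 23) = -34
b (Blue): min(-13, -25, -16) = -25
Alpha (Red): max(-34, -25) = -25
c (Blue): min(-38, 22, -30) = -38
d (Blue): min(-16, 42, 33, -48) = -48
e (Blue): min(-30, 46, 26) = -30
Beta (Red): max(-38, -48, -30) = -30
f (Blue): min(-49, -29) = -49
g (Blue): min(-47, -7) = -47
h (Blue): min(-3, -43, 16) = -43
j (Blue): min(31, 10, 20) = 10
Gamma (Red): max(-49, -47, -43, 10) = 10
start (Blue): min(-25, -30, 10) = -30
At start, Blue picks Beta (lowest: -30).
At Beta, Red picks e (highest: -30).
At e, Blue picks aa (lowest: -30).
Terminal value -30.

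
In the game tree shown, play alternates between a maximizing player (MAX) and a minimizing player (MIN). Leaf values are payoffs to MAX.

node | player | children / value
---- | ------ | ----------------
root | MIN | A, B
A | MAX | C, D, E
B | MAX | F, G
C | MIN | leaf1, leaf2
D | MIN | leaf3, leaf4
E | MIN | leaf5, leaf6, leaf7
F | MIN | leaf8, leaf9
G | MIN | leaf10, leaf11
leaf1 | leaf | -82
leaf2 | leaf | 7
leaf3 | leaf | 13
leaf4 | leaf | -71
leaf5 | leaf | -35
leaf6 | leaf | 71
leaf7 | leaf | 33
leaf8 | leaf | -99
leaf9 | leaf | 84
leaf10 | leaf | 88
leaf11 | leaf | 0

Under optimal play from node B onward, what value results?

F (MIN): min(-99, 84) = -99
G (MIN): min(88, 0) = 0
B (MAX): max(-99, 0) = 0

0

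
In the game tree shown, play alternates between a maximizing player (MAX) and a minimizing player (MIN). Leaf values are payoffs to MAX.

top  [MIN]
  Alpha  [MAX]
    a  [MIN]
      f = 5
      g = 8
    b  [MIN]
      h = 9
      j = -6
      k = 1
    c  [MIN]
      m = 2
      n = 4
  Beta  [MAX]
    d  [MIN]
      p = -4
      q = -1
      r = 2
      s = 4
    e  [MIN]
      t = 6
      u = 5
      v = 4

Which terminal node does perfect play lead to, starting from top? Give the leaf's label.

v

a (MIN): min(5, 8) = 5
b (MIN): min(9, -6, 1) = -6
c (MIN): min(2, 4) = 2
Alpha (MAX): max(5, -6, 2) = 5
d (MIN): min(-4, -1, 2, 4) = -4
e (MIN): min(6, 5, 4) = 4
Beta (MAX): max(-4, 4) = 4
top (MIN): min(5, 4) = 4
At top, MIN picks Beta (lowest: 4).
At Beta, MAX picks e (highest: 4).
At e, MIN picks v (lowest: 4).
Terminal value 4.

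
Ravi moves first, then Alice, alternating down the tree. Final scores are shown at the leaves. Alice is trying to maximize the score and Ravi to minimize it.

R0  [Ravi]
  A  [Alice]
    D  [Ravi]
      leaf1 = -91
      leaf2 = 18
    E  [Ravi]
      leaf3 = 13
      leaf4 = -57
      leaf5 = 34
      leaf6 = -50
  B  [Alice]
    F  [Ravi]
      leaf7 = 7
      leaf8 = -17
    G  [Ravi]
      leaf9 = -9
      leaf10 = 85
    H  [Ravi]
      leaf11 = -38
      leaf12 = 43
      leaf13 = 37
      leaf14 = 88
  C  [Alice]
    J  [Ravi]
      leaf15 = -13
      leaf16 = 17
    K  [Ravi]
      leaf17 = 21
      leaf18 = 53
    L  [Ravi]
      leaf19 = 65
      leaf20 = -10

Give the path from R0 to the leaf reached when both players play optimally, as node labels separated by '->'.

R0 -> A -> E -> leaf4

D (Ravi): min(-91, 18) = -91
E (Ravi): min(13, -57, 34, -50) = -57
A (Alice): max(-91, -57) = -57
F (Ravi): min(7, -17) = -17
G (Ravi): min(-9, 85) = -9
H (Ravi): min(-38, 43, 37, 88) = -38
B (Alice): max(-17, -9, -38) = -9
J (Ravi): min(-13, 17) = -13
K (Ravi): min(21, 53) = 21
L (Ravi): min(65, -10) = -10
C (Alice): max(-13, 21, -10) = 21
R0 (Ravi): min(-57, -9, 21) = -57
At R0, Ravi picks A (lowest: -57).
At A, Alice picks E (highest: -57).
At E, Ravi picks leaf4 (lowest: -57).
Terminal value -57.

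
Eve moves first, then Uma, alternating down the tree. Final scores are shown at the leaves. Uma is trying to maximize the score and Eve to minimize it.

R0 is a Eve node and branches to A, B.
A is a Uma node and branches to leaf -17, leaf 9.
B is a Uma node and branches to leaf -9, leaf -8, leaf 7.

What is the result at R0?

A (Uma): max(-17, 9) = 9
B (Uma): max(-9, -8, 7) = 7
R0 (Eve): min(9, 7) = 7

7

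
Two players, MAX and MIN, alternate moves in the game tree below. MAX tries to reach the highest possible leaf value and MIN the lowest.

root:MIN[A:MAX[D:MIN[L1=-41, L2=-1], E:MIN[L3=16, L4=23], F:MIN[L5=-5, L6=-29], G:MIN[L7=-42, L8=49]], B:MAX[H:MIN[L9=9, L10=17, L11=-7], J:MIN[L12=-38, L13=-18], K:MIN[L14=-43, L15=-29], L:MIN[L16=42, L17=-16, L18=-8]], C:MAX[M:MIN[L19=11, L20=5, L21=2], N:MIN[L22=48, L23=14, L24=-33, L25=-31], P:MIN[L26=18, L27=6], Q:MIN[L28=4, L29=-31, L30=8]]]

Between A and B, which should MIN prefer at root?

B

D (MIN): min(-41, -1) = -41
E (MIN): min(16, 23) = 16
F (MIN): min(-5, -29) = -29
G (MIN): min(-42, 49) = -42
A (MAX): max(-41, 16, -29, -42) = 16
H (MIN): min(9, 17, -7) = -7
J (MIN): min(-38, -18) = -38
K (MIN): min(-43, -29) = -43
L (MIN): min(42, -16, -8) = -16
B (MAX): max(-7, -38, -43, -16) = -7
MIN prefers the lower value; A=16, B=-7. B is better since -7 < 16.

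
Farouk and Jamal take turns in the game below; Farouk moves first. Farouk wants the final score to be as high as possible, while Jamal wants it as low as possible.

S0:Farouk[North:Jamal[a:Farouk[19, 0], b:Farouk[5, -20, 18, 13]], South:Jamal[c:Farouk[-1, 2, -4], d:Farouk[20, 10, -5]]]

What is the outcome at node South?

c (Farouk): max(-1, 2, -4) = 2
d (Farouk): max(20, 10, -5) = 20
South (Jamal): min(2, 20) = 2

2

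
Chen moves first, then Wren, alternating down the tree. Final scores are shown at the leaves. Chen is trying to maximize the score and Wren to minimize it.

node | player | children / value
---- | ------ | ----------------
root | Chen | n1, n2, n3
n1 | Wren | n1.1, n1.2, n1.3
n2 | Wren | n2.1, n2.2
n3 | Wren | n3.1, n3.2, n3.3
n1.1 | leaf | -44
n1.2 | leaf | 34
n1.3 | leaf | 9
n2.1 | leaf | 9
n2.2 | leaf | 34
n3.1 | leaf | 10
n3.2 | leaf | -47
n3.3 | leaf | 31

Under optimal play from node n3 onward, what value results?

n3 (Wren): min(10, -47, 31) = -47

-47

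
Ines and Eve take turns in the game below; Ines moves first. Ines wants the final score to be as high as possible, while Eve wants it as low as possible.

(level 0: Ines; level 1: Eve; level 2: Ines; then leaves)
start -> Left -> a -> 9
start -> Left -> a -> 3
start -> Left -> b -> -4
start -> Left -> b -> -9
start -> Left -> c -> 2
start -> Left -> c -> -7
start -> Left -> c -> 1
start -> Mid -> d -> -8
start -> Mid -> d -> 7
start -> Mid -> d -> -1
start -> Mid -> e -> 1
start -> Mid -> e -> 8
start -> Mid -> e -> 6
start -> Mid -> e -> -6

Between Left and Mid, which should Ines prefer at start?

Mid

a (Ines): max(9, 3) = 9
b (Ines): max(-4, -9) = -4
c (Ines): max(2, -7, 1) = 2
Left (Eve): min(9, -4, 2) = -4
d (Ines): max(-8, 7, -1) = 7
e (Ines): max(1, 8, 6, -6) = 8
Mid (Eve): min(7, 8) = 7
Ines prefers the higher value; Left=-4, Mid=7. Mid is better since 7 > -4.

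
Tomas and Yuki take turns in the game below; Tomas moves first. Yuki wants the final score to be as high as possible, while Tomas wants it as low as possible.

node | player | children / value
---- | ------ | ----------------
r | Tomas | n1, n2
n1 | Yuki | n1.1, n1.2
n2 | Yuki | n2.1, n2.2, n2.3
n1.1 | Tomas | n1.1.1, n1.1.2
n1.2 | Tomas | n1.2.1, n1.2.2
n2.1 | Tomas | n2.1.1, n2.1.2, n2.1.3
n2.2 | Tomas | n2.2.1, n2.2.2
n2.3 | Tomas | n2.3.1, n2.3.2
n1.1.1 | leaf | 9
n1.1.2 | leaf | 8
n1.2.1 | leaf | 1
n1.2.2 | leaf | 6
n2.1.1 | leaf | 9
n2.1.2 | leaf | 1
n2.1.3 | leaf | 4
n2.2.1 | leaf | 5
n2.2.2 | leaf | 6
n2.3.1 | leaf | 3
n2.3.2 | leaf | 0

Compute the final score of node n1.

8

n1.1 (Tomas): min(9, 8) = 8
n1.2 (Tomas): min(1, 6) = 1
n1 (Yuki): max(8, 1) = 8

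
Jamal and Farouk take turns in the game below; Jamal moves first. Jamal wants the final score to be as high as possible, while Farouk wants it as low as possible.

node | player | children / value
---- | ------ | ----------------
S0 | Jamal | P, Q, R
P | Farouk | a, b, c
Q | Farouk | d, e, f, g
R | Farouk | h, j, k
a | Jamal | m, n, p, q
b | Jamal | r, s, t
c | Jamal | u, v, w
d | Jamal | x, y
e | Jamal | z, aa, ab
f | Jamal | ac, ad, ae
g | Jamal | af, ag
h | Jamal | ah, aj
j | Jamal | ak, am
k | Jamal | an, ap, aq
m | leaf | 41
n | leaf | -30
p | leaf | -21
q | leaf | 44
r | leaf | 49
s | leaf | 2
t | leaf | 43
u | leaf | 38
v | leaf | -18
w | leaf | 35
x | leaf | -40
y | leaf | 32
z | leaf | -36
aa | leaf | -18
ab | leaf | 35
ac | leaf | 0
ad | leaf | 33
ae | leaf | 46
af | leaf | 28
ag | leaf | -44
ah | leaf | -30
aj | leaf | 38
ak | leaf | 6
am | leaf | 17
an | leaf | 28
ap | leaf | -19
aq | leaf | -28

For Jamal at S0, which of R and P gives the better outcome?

h (Jamal): max(-30, 38) = 38
j (Jamal): max(6, 17) = 17
k (Jamal): max(28, -19, -28) = 28
R (Farouk): min(38, 17, 28) = 17
a (Jamal): max(41, -30, -21, 44) = 44
b (Jamal): max(49, 2, 43) = 49
c (Jamal): max(38, -18, 35) = 38
P (Farouk): min(44, 49, 38) = 38
Jamal prefers the higher value; R=17, P=38. P is better since 38 > 17.

P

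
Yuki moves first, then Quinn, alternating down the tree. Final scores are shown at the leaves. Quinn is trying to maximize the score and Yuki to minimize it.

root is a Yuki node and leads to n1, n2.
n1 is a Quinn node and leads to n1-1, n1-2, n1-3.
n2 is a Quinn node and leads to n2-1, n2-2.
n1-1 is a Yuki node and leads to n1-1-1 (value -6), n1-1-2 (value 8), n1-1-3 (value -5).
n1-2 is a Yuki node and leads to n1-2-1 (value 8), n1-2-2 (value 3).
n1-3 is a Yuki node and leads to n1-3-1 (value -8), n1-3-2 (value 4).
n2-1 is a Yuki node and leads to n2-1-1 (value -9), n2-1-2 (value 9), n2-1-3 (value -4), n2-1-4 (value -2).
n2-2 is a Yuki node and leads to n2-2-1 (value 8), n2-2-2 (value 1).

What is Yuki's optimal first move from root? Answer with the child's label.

n1-1 (Yuki): min(-6, 8, -5) = -6
n1-2 (Yuki): min(8, 3) = 3
n1-3 (Yuki): min(-8, 4) = -8
n1 (Quinn): max(-6, 3, -8) = 3
n2-1 (Yuki): min(-9, 9, -4, -2) = -9
n2-2 (Yuki): min(8, 1) = 1
n2 (Quinn): max(-9, 1) = 1
root (Yuki): min(3, 1) = 1
Yuki at root wants the lowest of {n1=3, n2=1}, so chooses n2.

n2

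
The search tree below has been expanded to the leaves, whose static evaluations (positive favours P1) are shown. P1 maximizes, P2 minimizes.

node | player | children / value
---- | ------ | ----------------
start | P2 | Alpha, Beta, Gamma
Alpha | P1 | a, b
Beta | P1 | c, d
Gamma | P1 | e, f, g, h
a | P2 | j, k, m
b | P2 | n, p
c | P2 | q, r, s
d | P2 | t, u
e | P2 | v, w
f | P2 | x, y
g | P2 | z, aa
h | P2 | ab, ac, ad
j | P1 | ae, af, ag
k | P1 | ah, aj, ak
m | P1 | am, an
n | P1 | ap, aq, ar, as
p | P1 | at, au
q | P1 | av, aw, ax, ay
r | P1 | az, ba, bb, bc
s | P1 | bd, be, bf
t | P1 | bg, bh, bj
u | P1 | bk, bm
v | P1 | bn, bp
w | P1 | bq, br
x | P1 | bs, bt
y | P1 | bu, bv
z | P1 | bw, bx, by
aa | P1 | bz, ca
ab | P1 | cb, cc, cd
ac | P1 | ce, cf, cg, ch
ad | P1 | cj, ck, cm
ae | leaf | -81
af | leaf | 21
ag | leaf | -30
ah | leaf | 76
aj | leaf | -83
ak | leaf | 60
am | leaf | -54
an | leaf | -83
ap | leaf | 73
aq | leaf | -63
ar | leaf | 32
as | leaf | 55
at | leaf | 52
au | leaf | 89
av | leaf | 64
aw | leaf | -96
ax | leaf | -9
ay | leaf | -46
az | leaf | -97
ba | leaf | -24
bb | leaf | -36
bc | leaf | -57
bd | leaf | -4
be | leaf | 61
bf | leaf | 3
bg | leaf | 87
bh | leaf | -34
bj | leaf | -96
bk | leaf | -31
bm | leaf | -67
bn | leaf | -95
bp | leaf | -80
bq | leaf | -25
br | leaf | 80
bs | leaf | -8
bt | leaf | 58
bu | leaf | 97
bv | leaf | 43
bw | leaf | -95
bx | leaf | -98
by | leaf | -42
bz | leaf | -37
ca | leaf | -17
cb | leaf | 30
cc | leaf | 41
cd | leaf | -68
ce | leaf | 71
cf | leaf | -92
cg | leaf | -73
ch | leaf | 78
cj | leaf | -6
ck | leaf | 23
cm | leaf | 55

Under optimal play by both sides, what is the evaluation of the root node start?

-24

j (P1): max(-81, 21, -30) = 21
k (P1): max(76, -83, 60) = 76
m (P1): max(-54, -83) = -54
a (P2): min(21, 76, -54) = -54
n (P1): max(73, -63, 32, 55) = 73
p (P1): max(52, 89) = 89
b (P2): min(73, 89) = 73
Alpha (P1): max(-54, 73) = 73
q (P1): max(64, -96, -9, -46) = 64
r (P1): max(-97, -24, -36, -57) = -24
s (P1): max(-4, 61, 3) = 61
c (P2): min(64, -24, 61) = -24
t (P1): max(87, -34, -96) = 87
u (P1): max(-31, -67) = -31
d (P2): min(87, -31) = -31
Beta (P1): max(-24, -31) = -24
v (P1): max(-95, -80) = -80
w (P1): max(-25, 80) = 80
e (P2): min(-80, 80) = -80
x (P1): max(-8, 58) = 58
y (P1): max(97, 43) = 97
f (P2): min(58, 97) = 58
z (P1): max(-95, -98, -42) = -42
aa (P1): max(-37, -17) = -17
g (P2): min(-42, -17) = -42
ab (P1): max(30, 41, -68) = 41
ac (P1): max(71, -92, -73, 78) = 78
ad (P1): max(-6, 23, 55) = 55
h (P2): min(41, 78, 55) = 41
Gamma (P1): max(-80, 58, -42, 41) = 58
start (P2): min(73, -24, 58) = -24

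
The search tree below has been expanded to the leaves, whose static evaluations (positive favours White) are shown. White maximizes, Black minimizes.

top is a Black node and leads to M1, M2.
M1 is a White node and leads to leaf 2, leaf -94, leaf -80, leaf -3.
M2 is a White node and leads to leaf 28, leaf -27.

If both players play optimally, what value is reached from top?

2

M1 (White): max(2, -94, -80, -3) = 2
M2 (White): max(28, -27) = 28
top (Black): min(2, 28) = 2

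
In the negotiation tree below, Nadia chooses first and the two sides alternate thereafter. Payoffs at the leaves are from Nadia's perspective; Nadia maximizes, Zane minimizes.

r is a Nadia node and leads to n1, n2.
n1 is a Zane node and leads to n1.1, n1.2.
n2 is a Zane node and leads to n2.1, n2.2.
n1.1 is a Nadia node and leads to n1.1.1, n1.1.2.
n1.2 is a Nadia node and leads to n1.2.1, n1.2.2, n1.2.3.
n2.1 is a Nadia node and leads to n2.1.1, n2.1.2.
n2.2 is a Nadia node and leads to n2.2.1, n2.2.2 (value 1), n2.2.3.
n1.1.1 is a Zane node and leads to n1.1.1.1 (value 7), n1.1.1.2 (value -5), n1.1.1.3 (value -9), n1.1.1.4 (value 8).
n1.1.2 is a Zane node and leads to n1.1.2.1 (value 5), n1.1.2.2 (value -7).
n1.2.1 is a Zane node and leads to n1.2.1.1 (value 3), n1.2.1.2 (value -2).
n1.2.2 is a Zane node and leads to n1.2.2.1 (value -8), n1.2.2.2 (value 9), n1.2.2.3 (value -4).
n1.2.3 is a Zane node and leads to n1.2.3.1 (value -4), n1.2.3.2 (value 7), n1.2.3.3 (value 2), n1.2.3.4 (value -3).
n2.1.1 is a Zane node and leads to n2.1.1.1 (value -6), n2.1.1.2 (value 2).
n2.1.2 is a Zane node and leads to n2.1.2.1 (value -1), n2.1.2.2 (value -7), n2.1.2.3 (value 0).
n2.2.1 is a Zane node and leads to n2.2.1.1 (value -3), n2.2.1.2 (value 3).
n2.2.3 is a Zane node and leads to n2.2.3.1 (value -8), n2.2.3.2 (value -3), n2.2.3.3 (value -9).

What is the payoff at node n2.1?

-6

n2.1.1 (Zane): min(-6, 2) = -6
n2.1.2 (Zane): min(-1, -7, 0) = -7
n2.1 (Nadia): max(-6, -7) = -6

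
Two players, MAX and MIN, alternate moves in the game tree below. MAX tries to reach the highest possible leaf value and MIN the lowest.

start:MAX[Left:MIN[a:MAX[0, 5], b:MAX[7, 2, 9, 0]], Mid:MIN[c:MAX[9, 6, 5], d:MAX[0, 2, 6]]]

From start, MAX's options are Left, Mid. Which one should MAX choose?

a (MAX): max(0, 5) = 5
b (MAX): max(7, 2, 9, 0) = 9
Left (MIN): min(5, 9) = 5
c (MAX): max(9, 6, 5) = 9
d (MAX): max(0, 2, 6) = 6
Mid (MIN): min(9, 6) = 6
start (MAX): max(5, 6) = 6
MAX at start wants the highest of {Left=5, Mid=6}, so chooses Mid.

Mid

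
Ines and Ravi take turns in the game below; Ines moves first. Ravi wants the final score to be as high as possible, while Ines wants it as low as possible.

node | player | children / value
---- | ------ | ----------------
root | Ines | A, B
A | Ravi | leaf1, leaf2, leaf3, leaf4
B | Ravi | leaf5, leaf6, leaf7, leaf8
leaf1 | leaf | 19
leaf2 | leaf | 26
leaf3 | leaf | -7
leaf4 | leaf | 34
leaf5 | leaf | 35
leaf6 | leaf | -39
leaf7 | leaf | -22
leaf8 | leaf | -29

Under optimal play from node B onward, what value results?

B (Ravi): max(35, -39, -22, -29) = 35

35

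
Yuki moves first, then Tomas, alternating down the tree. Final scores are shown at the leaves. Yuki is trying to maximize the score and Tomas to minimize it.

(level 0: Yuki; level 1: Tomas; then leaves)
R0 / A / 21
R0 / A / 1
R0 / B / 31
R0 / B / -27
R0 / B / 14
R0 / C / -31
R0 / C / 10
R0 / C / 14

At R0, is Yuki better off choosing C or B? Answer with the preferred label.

B

C (Tomas): min(-31, 10, 14) = -31
B (Tomas): min(31, -27, 14) = -27
Yuki prefers the higher value; C=-31, B=-27. B is better since -27 > -31.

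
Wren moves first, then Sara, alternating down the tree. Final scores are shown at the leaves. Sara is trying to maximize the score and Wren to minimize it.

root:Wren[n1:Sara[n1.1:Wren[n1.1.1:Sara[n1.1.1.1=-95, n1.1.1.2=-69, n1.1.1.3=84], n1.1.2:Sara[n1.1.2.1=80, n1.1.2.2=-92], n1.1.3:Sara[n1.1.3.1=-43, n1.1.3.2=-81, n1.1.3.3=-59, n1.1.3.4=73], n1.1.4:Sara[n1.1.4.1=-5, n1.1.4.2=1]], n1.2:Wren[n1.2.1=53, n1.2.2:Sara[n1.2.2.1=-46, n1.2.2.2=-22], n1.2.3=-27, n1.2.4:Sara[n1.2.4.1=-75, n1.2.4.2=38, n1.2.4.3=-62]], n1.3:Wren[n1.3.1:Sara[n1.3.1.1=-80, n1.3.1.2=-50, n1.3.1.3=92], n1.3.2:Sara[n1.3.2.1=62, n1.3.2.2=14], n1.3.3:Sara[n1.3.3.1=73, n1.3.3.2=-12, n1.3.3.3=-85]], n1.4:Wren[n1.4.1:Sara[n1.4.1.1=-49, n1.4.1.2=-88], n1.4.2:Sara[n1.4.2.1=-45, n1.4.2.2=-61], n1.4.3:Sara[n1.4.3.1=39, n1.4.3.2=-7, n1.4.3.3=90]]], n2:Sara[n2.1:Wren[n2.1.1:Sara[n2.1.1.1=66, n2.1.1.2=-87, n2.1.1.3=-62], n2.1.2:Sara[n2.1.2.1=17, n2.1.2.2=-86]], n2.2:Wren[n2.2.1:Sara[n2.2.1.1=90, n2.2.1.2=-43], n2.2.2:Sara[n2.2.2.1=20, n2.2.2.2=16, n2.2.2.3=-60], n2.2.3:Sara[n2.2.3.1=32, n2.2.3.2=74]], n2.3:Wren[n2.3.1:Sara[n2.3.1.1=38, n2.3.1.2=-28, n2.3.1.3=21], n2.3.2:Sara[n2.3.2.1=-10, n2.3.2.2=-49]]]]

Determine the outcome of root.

n1.1.1 (Sara): max(-95, -69, 84) = 84
n1.1.2 (Sara): max(80, -92) = 80
n1.1.3 (Sara): max(-43, -81, -59, 73) = 73
n1.1.4 (Sara): max(-5, 1) = 1
n1.1 (Wren): min(84, 80, 73, 1) = 1
n1.2.2 (Sara): max(-46, -22) = -22
n1.2.4 (Sara): max(-75, 38, -62) = 38
n1.2 (Wren): min(53, -22, -27, 38) = -27
n1.3.1 (Sara): max(-80, -50, 92) = 92
n1.3.2 (Sara): max(62, 14) = 62
n1.3.3 (Sara): max(73, -12, -85) = 73
n1.3 (Wren): min(92, 62, 73) = 62
n1.4.1 (Sara): max(-49, -88) = -49
n1.4.2 (Sara): max(-45, -61) = -45
n1.4.3 (Sara): max(39, -7, 90) = 90
n1.4 (Wren): min(-49, -45, 90) = -49
n1 (Sara): max(1, -27, 62, -49) = 62
n2.1.1 (Sara): max(66, -87, -62) = 66
n2.1.2 (Sara): max(17, -86) = 17
n2.1 (Wren): min(66, 17) = 17
n2.2.1 (Sara): max(90, -43) = 90
n2.2.2 (Sara): max(20, 16, -60) = 20
n2.2.3 (Sara): max(32, 74) = 74
n2.2 (Wren): min(90, 20, 74) = 20
n2.3.1 (Sara): max(38, -28, 21) = 38
n2.3.2 (Sara): max(-10, -49) = -10
n2.3 (Wren): min(38, -10) = -10
n2 (Sara): max(17, 20, -10) = 20
root (Wren): min(62, 20) = 20

20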